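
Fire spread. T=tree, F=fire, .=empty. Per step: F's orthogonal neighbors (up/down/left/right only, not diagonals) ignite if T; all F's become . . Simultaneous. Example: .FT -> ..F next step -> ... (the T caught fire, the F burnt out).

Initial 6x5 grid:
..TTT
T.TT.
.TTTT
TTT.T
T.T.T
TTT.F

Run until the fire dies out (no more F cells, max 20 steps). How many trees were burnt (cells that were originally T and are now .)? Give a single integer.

Answer: 19

Derivation:
Step 1: +1 fires, +1 burnt (F count now 1)
Step 2: +1 fires, +1 burnt (F count now 1)
Step 3: +1 fires, +1 burnt (F count now 1)
Step 4: +1 fires, +1 burnt (F count now 1)
Step 5: +2 fires, +1 burnt (F count now 2)
Step 6: +4 fires, +2 burnt (F count now 4)
Step 7: +4 fires, +4 burnt (F count now 4)
Step 8: +2 fires, +4 burnt (F count now 2)
Step 9: +2 fires, +2 burnt (F count now 2)
Step 10: +1 fires, +2 burnt (F count now 1)
Step 11: +0 fires, +1 burnt (F count now 0)
Fire out after step 11
Initially T: 20, now '.': 29
Total burnt (originally-T cells now '.'): 19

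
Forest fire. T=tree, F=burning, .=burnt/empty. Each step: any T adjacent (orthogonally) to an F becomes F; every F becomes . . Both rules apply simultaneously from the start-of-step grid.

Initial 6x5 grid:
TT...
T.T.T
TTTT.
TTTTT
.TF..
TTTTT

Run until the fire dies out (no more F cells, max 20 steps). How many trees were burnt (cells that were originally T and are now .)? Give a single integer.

Step 1: +3 fires, +1 burnt (F count now 3)
Step 2: +5 fires, +3 burnt (F count now 5)
Step 3: +7 fires, +5 burnt (F count now 7)
Step 4: +1 fires, +7 burnt (F count now 1)
Step 5: +1 fires, +1 burnt (F count now 1)
Step 6: +1 fires, +1 burnt (F count now 1)
Step 7: +1 fires, +1 burnt (F count now 1)
Step 8: +0 fires, +1 burnt (F count now 0)
Fire out after step 8
Initially T: 20, now '.': 29
Total burnt (originally-T cells now '.'): 19

Answer: 19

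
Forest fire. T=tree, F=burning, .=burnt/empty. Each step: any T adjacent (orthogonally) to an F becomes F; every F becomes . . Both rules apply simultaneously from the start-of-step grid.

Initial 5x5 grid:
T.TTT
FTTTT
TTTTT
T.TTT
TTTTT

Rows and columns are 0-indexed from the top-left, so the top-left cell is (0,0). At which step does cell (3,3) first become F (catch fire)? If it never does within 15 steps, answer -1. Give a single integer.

Step 1: cell (3,3)='T' (+3 fires, +1 burnt)
Step 2: cell (3,3)='T' (+3 fires, +3 burnt)
Step 3: cell (3,3)='T' (+4 fires, +3 burnt)
Step 4: cell (3,3)='T' (+5 fires, +4 burnt)
Step 5: cell (3,3)='F' (+4 fires, +5 burnt)
  -> target ignites at step 5
Step 6: cell (3,3)='.' (+2 fires, +4 burnt)
Step 7: cell (3,3)='.' (+1 fires, +2 burnt)
Step 8: cell (3,3)='.' (+0 fires, +1 burnt)
  fire out at step 8

5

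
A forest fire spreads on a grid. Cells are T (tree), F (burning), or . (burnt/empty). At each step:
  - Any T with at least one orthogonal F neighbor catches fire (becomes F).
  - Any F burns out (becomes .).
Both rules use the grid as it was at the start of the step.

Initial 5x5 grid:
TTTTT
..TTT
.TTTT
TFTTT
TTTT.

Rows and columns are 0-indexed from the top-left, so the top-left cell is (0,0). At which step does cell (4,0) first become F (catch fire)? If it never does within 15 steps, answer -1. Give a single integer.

Step 1: cell (4,0)='T' (+4 fires, +1 burnt)
Step 2: cell (4,0)='F' (+4 fires, +4 burnt)
  -> target ignites at step 2
Step 3: cell (4,0)='.' (+4 fires, +4 burnt)
Step 4: cell (4,0)='.' (+3 fires, +4 burnt)
Step 5: cell (4,0)='.' (+3 fires, +3 burnt)
Step 6: cell (4,0)='.' (+2 fires, +3 burnt)
Step 7: cell (4,0)='.' (+0 fires, +2 burnt)
  fire out at step 7

2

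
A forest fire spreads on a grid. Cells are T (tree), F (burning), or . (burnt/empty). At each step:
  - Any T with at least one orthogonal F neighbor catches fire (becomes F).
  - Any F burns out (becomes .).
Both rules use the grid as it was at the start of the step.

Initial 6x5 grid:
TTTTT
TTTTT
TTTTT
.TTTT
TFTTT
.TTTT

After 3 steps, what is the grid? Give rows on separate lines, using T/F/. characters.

Step 1: 4 trees catch fire, 1 burn out
  TTTTT
  TTTTT
  TTTTT
  .FTTT
  F.FTT
  .FTTT
Step 2: 4 trees catch fire, 4 burn out
  TTTTT
  TTTTT
  TFTTT
  ..FTT
  ...FT
  ..FTT
Step 3: 6 trees catch fire, 4 burn out
  TTTTT
  TFTTT
  F.FTT
  ...FT
  ....F
  ...FT

TTTTT
TFTTT
F.FTT
...FT
....F
...FT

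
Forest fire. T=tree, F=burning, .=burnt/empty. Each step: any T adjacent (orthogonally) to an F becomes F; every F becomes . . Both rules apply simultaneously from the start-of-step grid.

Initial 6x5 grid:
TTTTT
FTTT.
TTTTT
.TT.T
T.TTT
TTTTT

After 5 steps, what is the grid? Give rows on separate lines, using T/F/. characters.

Step 1: 3 trees catch fire, 1 burn out
  FTTTT
  .FTT.
  FTTTT
  .TT.T
  T.TTT
  TTTTT
Step 2: 3 trees catch fire, 3 burn out
  .FTTT
  ..FT.
  .FTTT
  .TT.T
  T.TTT
  TTTTT
Step 3: 4 trees catch fire, 3 burn out
  ..FTT
  ...F.
  ..FTT
  .FT.T
  T.TTT
  TTTTT
Step 4: 3 trees catch fire, 4 burn out
  ...FT
  .....
  ...FT
  ..F.T
  T.TTT
  TTTTT
Step 5: 3 trees catch fire, 3 burn out
  ....F
  .....
  ....F
  ....T
  T.FTT
  TTTTT

....F
.....
....F
....T
T.FTT
TTTTT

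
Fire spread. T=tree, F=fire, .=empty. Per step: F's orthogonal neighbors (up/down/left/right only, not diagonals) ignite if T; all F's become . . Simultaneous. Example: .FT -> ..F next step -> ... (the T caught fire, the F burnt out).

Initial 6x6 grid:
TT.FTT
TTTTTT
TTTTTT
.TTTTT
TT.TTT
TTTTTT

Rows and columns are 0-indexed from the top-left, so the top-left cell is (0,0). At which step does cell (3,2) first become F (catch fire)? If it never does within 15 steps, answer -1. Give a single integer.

Step 1: cell (3,2)='T' (+2 fires, +1 burnt)
Step 2: cell (3,2)='T' (+4 fires, +2 burnt)
Step 3: cell (3,2)='T' (+5 fires, +4 burnt)
Step 4: cell (3,2)='F' (+7 fires, +5 burnt)
  -> target ignites at step 4
Step 5: cell (3,2)='.' (+6 fires, +7 burnt)
Step 6: cell (3,2)='.' (+4 fires, +6 burnt)
Step 7: cell (3,2)='.' (+3 fires, +4 burnt)
Step 8: cell (3,2)='.' (+1 fires, +3 burnt)
Step 9: cell (3,2)='.' (+0 fires, +1 burnt)
  fire out at step 9

4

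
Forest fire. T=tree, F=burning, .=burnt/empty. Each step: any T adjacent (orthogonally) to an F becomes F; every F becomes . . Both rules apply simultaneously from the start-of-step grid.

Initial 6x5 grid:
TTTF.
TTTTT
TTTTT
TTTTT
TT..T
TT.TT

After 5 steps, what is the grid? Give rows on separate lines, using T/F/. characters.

Step 1: 2 trees catch fire, 1 burn out
  TTF..
  TTTFT
  TTTTT
  TTTTT
  TT..T
  TT.TT
Step 2: 4 trees catch fire, 2 burn out
  TF...
  TTF.F
  TTTFT
  TTTTT
  TT..T
  TT.TT
Step 3: 5 trees catch fire, 4 burn out
  F....
  TF...
  TTF.F
  TTTFT
  TT..T
  TT.TT
Step 4: 4 trees catch fire, 5 burn out
  .....
  F....
  TF...
  TTF.F
  TT..T
  TT.TT
Step 5: 3 trees catch fire, 4 burn out
  .....
  .....
  F....
  TF...
  TT..F
  TT.TT

.....
.....
F....
TF...
TT..F
TT.TT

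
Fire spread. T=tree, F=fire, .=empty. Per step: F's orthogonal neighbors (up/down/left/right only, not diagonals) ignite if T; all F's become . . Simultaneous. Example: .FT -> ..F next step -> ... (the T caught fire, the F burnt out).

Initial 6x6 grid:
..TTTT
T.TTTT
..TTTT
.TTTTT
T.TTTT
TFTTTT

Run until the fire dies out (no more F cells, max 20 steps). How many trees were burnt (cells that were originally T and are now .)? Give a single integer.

Answer: 27

Derivation:
Step 1: +2 fires, +1 burnt (F count now 2)
Step 2: +3 fires, +2 burnt (F count now 3)
Step 3: +3 fires, +3 burnt (F count now 3)
Step 4: +5 fires, +3 burnt (F count now 5)
Step 5: +4 fires, +5 burnt (F count now 4)
Step 6: +4 fires, +4 burnt (F count now 4)
Step 7: +3 fires, +4 burnt (F count now 3)
Step 8: +2 fires, +3 burnt (F count now 2)
Step 9: +1 fires, +2 burnt (F count now 1)
Step 10: +0 fires, +1 burnt (F count now 0)
Fire out after step 10
Initially T: 28, now '.': 35
Total burnt (originally-T cells now '.'): 27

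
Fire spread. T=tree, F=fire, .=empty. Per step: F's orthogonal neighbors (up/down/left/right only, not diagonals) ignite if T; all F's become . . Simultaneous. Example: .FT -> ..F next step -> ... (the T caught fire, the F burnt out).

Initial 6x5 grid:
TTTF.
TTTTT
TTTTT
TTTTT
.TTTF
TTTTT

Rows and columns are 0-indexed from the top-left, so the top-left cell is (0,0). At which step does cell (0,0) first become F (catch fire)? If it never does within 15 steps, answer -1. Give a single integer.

Step 1: cell (0,0)='T' (+5 fires, +2 burnt)
Step 2: cell (0,0)='T' (+8 fires, +5 burnt)
Step 3: cell (0,0)='F' (+6 fires, +8 burnt)
  -> target ignites at step 3
Step 4: cell (0,0)='.' (+4 fires, +6 burnt)
Step 5: cell (0,0)='.' (+3 fires, +4 burnt)
Step 6: cell (0,0)='.' (+0 fires, +3 burnt)
  fire out at step 6

3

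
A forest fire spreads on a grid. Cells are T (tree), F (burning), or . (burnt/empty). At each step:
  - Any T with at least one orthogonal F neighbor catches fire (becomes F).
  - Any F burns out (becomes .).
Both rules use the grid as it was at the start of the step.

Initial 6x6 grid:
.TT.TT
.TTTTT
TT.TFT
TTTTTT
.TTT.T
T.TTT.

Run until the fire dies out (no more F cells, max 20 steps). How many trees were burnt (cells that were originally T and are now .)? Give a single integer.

Step 1: +4 fires, +1 burnt (F count now 4)
Step 2: +5 fires, +4 burnt (F count now 5)
Step 3: +5 fires, +5 burnt (F count now 5)
Step 4: +5 fires, +5 burnt (F count now 5)
Step 5: +6 fires, +5 burnt (F count now 6)
Step 6: +1 fires, +6 burnt (F count now 1)
Step 7: +0 fires, +1 burnt (F count now 0)
Fire out after step 7
Initially T: 27, now '.': 35
Total burnt (originally-T cells now '.'): 26

Answer: 26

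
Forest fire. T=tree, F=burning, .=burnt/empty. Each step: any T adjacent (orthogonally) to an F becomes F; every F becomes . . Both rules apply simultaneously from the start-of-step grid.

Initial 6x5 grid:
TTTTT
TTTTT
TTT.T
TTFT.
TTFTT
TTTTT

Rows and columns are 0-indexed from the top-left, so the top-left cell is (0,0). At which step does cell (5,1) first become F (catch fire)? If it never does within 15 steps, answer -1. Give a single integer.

Step 1: cell (5,1)='T' (+6 fires, +2 burnt)
Step 2: cell (5,1)='F' (+7 fires, +6 burnt)
  -> target ignites at step 2
Step 3: cell (5,1)='.' (+6 fires, +7 burnt)
Step 4: cell (5,1)='.' (+4 fires, +6 burnt)
Step 5: cell (5,1)='.' (+3 fires, +4 burnt)
Step 6: cell (5,1)='.' (+0 fires, +3 burnt)
  fire out at step 6

2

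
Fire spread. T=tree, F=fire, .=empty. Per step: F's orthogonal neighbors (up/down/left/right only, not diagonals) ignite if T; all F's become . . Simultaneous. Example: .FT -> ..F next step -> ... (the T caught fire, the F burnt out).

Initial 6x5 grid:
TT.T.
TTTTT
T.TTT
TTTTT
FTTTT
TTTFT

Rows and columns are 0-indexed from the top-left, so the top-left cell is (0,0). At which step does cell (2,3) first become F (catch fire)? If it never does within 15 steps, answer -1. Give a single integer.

Step 1: cell (2,3)='T' (+6 fires, +2 burnt)
Step 2: cell (2,3)='T' (+6 fires, +6 burnt)
Step 3: cell (2,3)='F' (+4 fires, +6 burnt)
  -> target ignites at step 3
Step 4: cell (2,3)='.' (+5 fires, +4 burnt)
Step 5: cell (2,3)='.' (+4 fires, +5 burnt)
Step 6: cell (2,3)='.' (+0 fires, +4 burnt)
  fire out at step 6

3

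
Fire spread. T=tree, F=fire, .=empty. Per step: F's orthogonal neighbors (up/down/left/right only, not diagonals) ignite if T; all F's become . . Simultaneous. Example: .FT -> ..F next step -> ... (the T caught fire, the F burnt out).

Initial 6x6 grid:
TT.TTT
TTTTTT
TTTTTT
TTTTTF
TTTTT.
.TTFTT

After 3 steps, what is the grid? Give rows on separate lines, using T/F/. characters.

Step 1: 5 trees catch fire, 2 burn out
  TT.TTT
  TTTTTT
  TTTTTF
  TTTTF.
  TTTFT.
  .TF.FT
Step 2: 7 trees catch fire, 5 burn out
  TT.TTT
  TTTTTF
  TTTTF.
  TTTF..
  TTF.F.
  .F...F
Step 3: 5 trees catch fire, 7 burn out
  TT.TTF
  TTTTF.
  TTTF..
  TTF...
  TF....
  ......

TT.TTF
TTTTF.
TTTF..
TTF...
TF....
......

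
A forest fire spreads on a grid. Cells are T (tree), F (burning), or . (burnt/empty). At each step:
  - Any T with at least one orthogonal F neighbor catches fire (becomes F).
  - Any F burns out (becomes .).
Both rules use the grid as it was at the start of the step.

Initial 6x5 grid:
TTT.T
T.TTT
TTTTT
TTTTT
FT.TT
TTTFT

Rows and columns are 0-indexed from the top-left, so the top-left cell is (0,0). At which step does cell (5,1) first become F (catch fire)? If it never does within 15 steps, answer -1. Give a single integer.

Step 1: cell (5,1)='T' (+6 fires, +2 burnt)
Step 2: cell (5,1)='F' (+5 fires, +6 burnt)
  -> target ignites at step 2
Step 3: cell (5,1)='.' (+5 fires, +5 burnt)
Step 4: cell (5,1)='.' (+4 fires, +5 burnt)
Step 5: cell (5,1)='.' (+3 fires, +4 burnt)
Step 6: cell (5,1)='.' (+2 fires, +3 burnt)
Step 7: cell (5,1)='.' (+0 fires, +2 burnt)
  fire out at step 7

2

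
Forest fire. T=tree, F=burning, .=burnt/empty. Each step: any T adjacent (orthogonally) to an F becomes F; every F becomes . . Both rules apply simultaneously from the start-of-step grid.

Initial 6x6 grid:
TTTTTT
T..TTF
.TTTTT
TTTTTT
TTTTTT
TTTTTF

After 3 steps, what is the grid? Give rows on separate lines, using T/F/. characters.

Step 1: 5 trees catch fire, 2 burn out
  TTTTTF
  T..TF.
  .TTTTF
  TTTTTT
  TTTTTF
  TTTTF.
Step 2: 6 trees catch fire, 5 burn out
  TTTTF.
  T..F..
  .TTTF.
  TTTTTF
  TTTTF.
  TTTF..
Step 3: 5 trees catch fire, 6 burn out
  TTTF..
  T.....
  .TTF..
  TTTTF.
  TTTF..
  TTF...

TTTF..
T.....
.TTF..
TTTTF.
TTTF..
TTF...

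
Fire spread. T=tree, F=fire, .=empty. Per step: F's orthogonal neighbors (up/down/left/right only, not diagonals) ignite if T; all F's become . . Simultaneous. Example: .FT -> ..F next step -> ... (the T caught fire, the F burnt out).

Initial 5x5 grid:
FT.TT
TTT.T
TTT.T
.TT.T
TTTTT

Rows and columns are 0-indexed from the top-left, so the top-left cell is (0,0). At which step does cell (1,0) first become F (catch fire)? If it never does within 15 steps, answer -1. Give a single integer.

Step 1: cell (1,0)='F' (+2 fires, +1 burnt)
  -> target ignites at step 1
Step 2: cell (1,0)='.' (+2 fires, +2 burnt)
Step 3: cell (1,0)='.' (+2 fires, +2 burnt)
Step 4: cell (1,0)='.' (+2 fires, +2 burnt)
Step 5: cell (1,0)='.' (+2 fires, +2 burnt)
Step 6: cell (1,0)='.' (+2 fires, +2 burnt)
Step 7: cell (1,0)='.' (+1 fires, +2 burnt)
Step 8: cell (1,0)='.' (+1 fires, +1 burnt)
Step 9: cell (1,0)='.' (+1 fires, +1 burnt)
Step 10: cell (1,0)='.' (+1 fires, +1 burnt)
Step 11: cell (1,0)='.' (+1 fires, +1 burnt)
Step 12: cell (1,0)='.' (+1 fires, +1 burnt)
Step 13: cell (1,0)='.' (+1 fires, +1 burnt)
Step 14: cell (1,0)='.' (+0 fires, +1 burnt)
  fire out at step 14

1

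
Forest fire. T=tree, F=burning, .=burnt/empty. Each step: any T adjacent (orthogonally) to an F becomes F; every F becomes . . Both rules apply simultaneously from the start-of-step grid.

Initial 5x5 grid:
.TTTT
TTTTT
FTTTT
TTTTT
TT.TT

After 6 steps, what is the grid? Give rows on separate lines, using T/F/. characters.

Step 1: 3 trees catch fire, 1 burn out
  .TTTT
  FTTTT
  .FTTT
  FTTTT
  TT.TT
Step 2: 4 trees catch fire, 3 burn out
  .TTTT
  .FTTT
  ..FTT
  .FTTT
  FT.TT
Step 3: 5 trees catch fire, 4 burn out
  .FTTT
  ..FTT
  ...FT
  ..FTT
  .F.TT
Step 4: 4 trees catch fire, 5 burn out
  ..FTT
  ...FT
  ....F
  ...FT
  ...TT
Step 5: 4 trees catch fire, 4 burn out
  ...FT
  ....F
  .....
  ....F
  ...FT
Step 6: 2 trees catch fire, 4 burn out
  ....F
  .....
  .....
  .....
  ....F

....F
.....
.....
.....
....F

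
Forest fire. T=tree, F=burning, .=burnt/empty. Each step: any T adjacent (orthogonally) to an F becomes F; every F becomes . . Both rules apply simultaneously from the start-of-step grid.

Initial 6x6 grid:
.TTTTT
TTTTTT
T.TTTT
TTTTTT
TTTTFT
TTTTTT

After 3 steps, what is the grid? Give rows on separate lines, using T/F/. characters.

Step 1: 4 trees catch fire, 1 burn out
  .TTTTT
  TTTTTT
  T.TTTT
  TTTTFT
  TTTF.F
  TTTTFT
Step 2: 6 trees catch fire, 4 burn out
  .TTTTT
  TTTTTT
  T.TTFT
  TTTF.F
  TTF...
  TTTF.F
Step 3: 6 trees catch fire, 6 burn out
  .TTTTT
  TTTTFT
  T.TF.F
  TTF...
  TF....
  TTF...

.TTTTT
TTTTFT
T.TF.F
TTF...
TF....
TTF...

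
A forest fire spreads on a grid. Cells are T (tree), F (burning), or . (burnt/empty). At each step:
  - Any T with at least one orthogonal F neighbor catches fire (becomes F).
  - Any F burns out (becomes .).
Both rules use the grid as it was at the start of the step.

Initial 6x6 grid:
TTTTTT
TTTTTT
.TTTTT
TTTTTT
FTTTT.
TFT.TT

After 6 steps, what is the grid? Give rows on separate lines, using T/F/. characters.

Step 1: 4 trees catch fire, 2 burn out
  TTTTTT
  TTTTTT
  .TTTTT
  FTTTTT
  .FTTT.
  F.F.TT
Step 2: 2 trees catch fire, 4 burn out
  TTTTTT
  TTTTTT
  .TTTTT
  .FTTTT
  ..FTT.
  ....TT
Step 3: 3 trees catch fire, 2 burn out
  TTTTTT
  TTTTTT
  .FTTTT
  ..FTTT
  ...FT.
  ....TT
Step 4: 4 trees catch fire, 3 burn out
  TTTTTT
  TFTTTT
  ..FTTT
  ...FTT
  ....F.
  ....TT
Step 5: 6 trees catch fire, 4 burn out
  TFTTTT
  F.FTTT
  ...FTT
  ....FT
  ......
  ....FT
Step 6: 6 trees catch fire, 6 burn out
  F.FTTT
  ...FTT
  ....FT
  .....F
  ......
  .....F

F.FTTT
...FTT
....FT
.....F
......
.....F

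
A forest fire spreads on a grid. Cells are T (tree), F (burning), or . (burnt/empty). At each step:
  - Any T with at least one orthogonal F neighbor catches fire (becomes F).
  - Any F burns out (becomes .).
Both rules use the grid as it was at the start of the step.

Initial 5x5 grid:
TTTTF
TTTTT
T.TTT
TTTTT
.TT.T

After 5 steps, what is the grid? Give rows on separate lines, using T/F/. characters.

Step 1: 2 trees catch fire, 1 burn out
  TTTF.
  TTTTF
  T.TTT
  TTTTT
  .TT.T
Step 2: 3 trees catch fire, 2 burn out
  TTF..
  TTTF.
  T.TTF
  TTTTT
  .TT.T
Step 3: 4 trees catch fire, 3 burn out
  TF...
  TTF..
  T.TF.
  TTTTF
  .TT.T
Step 4: 5 trees catch fire, 4 burn out
  F....
  TF...
  T.F..
  TTTF.
  .TT.F
Step 5: 2 trees catch fire, 5 burn out
  .....
  F....
  T....
  TTF..
  .TT..

.....
F....
T....
TTF..
.TT..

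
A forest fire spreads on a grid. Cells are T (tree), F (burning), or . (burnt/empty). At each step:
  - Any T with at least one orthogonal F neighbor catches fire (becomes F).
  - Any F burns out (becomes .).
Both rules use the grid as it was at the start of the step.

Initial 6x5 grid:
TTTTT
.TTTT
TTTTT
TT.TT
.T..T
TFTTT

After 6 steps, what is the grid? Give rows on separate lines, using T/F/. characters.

Step 1: 3 trees catch fire, 1 burn out
  TTTTT
  .TTTT
  TTTTT
  TT.TT
  .F..T
  F.FTT
Step 2: 2 trees catch fire, 3 burn out
  TTTTT
  .TTTT
  TTTTT
  TF.TT
  ....T
  ...FT
Step 3: 3 trees catch fire, 2 burn out
  TTTTT
  .TTTT
  TFTTT
  F..TT
  ....T
  ....F
Step 4: 4 trees catch fire, 3 burn out
  TTTTT
  .FTTT
  F.FTT
  ...TT
  ....F
  .....
Step 5: 4 trees catch fire, 4 burn out
  TFTTT
  ..FTT
  ...FT
  ...TF
  .....
  .....
Step 6: 5 trees catch fire, 4 burn out
  F.FTT
  ...FT
  ....F
  ...F.
  .....
  .....

F.FTT
...FT
....F
...F.
.....
.....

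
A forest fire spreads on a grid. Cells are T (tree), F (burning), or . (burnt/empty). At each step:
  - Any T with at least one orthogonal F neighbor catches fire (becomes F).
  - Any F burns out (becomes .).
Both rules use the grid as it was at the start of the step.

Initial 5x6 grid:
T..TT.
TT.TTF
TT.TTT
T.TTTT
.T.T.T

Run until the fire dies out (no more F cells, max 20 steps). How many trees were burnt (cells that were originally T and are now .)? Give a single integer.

Step 1: +2 fires, +1 burnt (F count now 2)
Step 2: +4 fires, +2 burnt (F count now 4)
Step 3: +4 fires, +4 burnt (F count now 4)
Step 4: +1 fires, +4 burnt (F count now 1)
Step 5: +2 fires, +1 burnt (F count now 2)
Step 6: +0 fires, +2 burnt (F count now 0)
Fire out after step 6
Initially T: 20, now '.': 23
Total burnt (originally-T cells now '.'): 13

Answer: 13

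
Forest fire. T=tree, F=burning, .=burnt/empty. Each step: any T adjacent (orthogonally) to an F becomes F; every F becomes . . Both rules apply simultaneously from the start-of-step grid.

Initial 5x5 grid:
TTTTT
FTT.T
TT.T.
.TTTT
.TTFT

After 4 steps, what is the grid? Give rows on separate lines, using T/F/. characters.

Step 1: 6 trees catch fire, 2 burn out
  FTTTT
  .FT.T
  FT.T.
  .TTFT
  .TF.F
Step 2: 7 trees catch fire, 6 burn out
  .FTTT
  ..F.T
  .F.F.
  .TF.F
  .F...
Step 3: 2 trees catch fire, 7 burn out
  ..FTT
  ....T
  .....
  .F...
  .....
Step 4: 1 trees catch fire, 2 burn out
  ...FT
  ....T
  .....
  .....
  .....

...FT
....T
.....
.....
.....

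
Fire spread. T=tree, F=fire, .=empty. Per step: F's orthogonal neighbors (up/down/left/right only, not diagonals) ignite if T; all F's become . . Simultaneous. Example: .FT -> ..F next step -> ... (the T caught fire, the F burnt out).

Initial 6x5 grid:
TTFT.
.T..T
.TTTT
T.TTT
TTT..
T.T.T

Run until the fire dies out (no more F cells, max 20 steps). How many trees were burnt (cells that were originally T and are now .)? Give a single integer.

Step 1: +2 fires, +1 burnt (F count now 2)
Step 2: +2 fires, +2 burnt (F count now 2)
Step 3: +1 fires, +2 burnt (F count now 1)
Step 4: +1 fires, +1 burnt (F count now 1)
Step 5: +2 fires, +1 burnt (F count now 2)
Step 6: +3 fires, +2 burnt (F count now 3)
Step 7: +4 fires, +3 burnt (F count now 4)
Step 8: +1 fires, +4 burnt (F count now 1)
Step 9: +2 fires, +1 burnt (F count now 2)
Step 10: +0 fires, +2 burnt (F count now 0)
Fire out after step 10
Initially T: 19, now '.': 29
Total burnt (originally-T cells now '.'): 18

Answer: 18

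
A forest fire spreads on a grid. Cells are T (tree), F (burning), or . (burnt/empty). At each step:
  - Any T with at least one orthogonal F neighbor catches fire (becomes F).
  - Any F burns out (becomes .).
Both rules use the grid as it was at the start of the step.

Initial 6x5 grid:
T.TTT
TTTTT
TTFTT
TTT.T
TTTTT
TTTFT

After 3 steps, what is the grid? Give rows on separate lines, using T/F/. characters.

Step 1: 7 trees catch fire, 2 burn out
  T.TTT
  TTFTT
  TF.FT
  TTF.T
  TTTFT
  TTF.F
Step 2: 9 trees catch fire, 7 burn out
  T.FTT
  TF.FT
  F...F
  TF..T
  TTF.F
  TF...
Step 3: 7 trees catch fire, 9 burn out
  T..FT
  F...F
  .....
  F...F
  TF...
  F....

T..FT
F...F
.....
F...F
TF...
F....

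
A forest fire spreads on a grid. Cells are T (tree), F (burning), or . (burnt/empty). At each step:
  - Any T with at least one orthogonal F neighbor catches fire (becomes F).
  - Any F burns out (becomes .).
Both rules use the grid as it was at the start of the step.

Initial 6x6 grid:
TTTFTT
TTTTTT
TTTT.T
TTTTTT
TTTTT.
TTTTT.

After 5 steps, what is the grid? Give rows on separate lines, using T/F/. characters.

Step 1: 3 trees catch fire, 1 burn out
  TTF.FT
  TTTFTT
  TTTT.T
  TTTTTT
  TTTTT.
  TTTTT.
Step 2: 5 trees catch fire, 3 burn out
  TF...F
  TTF.FT
  TTTF.T
  TTTTTT
  TTTTT.
  TTTTT.
Step 3: 5 trees catch fire, 5 burn out
  F.....
  TF...F
  TTF..T
  TTTFTT
  TTTTT.
  TTTTT.
Step 4: 6 trees catch fire, 5 burn out
  ......
  F.....
  TF...F
  TTF.FT
  TTTFT.
  TTTTT.
Step 5: 6 trees catch fire, 6 burn out
  ......
  ......
  F.....
  TF...F
  TTF.F.
  TTTFT.

......
......
F.....
TF...F
TTF.F.
TTTFT.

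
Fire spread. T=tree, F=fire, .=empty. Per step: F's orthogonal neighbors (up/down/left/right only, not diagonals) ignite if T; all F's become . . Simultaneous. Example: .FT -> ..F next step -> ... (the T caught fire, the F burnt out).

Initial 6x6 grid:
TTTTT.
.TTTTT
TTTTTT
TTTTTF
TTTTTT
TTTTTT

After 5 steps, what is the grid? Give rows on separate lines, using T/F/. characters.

Step 1: 3 trees catch fire, 1 burn out
  TTTTT.
  .TTTTT
  TTTTTF
  TTTTF.
  TTTTTF
  TTTTTT
Step 2: 5 trees catch fire, 3 burn out
  TTTTT.
  .TTTTF
  TTTTF.
  TTTF..
  TTTTF.
  TTTTTF
Step 3: 5 trees catch fire, 5 burn out
  TTTTT.
  .TTTF.
  TTTF..
  TTF...
  TTTF..
  TTTTF.
Step 4: 6 trees catch fire, 5 burn out
  TTTTF.
  .TTF..
  TTF...
  TF....
  TTF...
  TTTF..
Step 5: 6 trees catch fire, 6 burn out
  TTTF..
  .TF...
  TF....
  F.....
  TF....
  TTF...

TTTF..
.TF...
TF....
F.....
TF....
TTF...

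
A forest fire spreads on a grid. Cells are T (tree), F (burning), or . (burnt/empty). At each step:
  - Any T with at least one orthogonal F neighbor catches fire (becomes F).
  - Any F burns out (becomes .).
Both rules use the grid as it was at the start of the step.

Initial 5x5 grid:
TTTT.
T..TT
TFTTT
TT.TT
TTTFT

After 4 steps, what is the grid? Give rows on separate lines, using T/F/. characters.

Step 1: 6 trees catch fire, 2 burn out
  TTTT.
  T..TT
  F.FTT
  TF.FT
  TTF.F
Step 2: 5 trees catch fire, 6 burn out
  TTTT.
  F..TT
  ...FT
  F...F
  TF...
Step 3: 4 trees catch fire, 5 burn out
  FTTT.
  ...FT
  ....F
  .....
  F....
Step 4: 3 trees catch fire, 4 burn out
  .FTF.
  ....F
  .....
  .....
  .....

.FTF.
....F
.....
.....
.....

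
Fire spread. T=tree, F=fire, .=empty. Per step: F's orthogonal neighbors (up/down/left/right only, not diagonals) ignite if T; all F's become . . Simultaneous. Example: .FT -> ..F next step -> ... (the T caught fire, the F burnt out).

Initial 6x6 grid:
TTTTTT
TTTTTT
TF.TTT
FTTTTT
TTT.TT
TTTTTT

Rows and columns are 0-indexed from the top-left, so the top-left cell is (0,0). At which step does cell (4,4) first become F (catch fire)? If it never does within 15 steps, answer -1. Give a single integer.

Step 1: cell (4,4)='T' (+4 fires, +2 burnt)
Step 2: cell (4,4)='T' (+6 fires, +4 burnt)
Step 3: cell (4,4)='T' (+6 fires, +6 burnt)
Step 4: cell (4,4)='T' (+5 fires, +6 burnt)
Step 5: cell (4,4)='F' (+6 fires, +5 burnt)
  -> target ignites at step 5
Step 6: cell (4,4)='.' (+4 fires, +6 burnt)
Step 7: cell (4,4)='.' (+1 fires, +4 burnt)
Step 8: cell (4,4)='.' (+0 fires, +1 burnt)
  fire out at step 8

5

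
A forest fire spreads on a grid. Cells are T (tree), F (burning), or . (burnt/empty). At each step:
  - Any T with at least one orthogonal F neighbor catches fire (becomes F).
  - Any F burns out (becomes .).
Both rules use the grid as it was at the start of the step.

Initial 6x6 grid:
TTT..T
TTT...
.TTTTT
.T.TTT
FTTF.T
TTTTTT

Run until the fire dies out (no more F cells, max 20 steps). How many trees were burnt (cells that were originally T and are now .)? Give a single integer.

Answer: 24

Derivation:
Step 1: +5 fires, +2 burnt (F count now 5)
Step 2: +6 fires, +5 burnt (F count now 6)
Step 3: +5 fires, +6 burnt (F count now 5)
Step 4: +4 fires, +5 burnt (F count now 4)
Step 5: +3 fires, +4 burnt (F count now 3)
Step 6: +1 fires, +3 burnt (F count now 1)
Step 7: +0 fires, +1 burnt (F count now 0)
Fire out after step 7
Initially T: 25, now '.': 35
Total burnt (originally-T cells now '.'): 24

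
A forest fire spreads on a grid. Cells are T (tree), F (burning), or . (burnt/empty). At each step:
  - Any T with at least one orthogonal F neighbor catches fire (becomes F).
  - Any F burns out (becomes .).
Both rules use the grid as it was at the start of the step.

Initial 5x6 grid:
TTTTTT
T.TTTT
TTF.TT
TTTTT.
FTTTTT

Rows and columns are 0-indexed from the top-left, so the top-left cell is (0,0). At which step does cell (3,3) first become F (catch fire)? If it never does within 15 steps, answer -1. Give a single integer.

Step 1: cell (3,3)='T' (+5 fires, +2 burnt)
Step 2: cell (3,3)='F' (+6 fires, +5 burnt)
  -> target ignites at step 2
Step 3: cell (3,3)='.' (+6 fires, +6 burnt)
Step 4: cell (3,3)='.' (+5 fires, +6 burnt)
Step 5: cell (3,3)='.' (+3 fires, +5 burnt)
Step 6: cell (3,3)='.' (+0 fires, +3 burnt)
  fire out at step 6

2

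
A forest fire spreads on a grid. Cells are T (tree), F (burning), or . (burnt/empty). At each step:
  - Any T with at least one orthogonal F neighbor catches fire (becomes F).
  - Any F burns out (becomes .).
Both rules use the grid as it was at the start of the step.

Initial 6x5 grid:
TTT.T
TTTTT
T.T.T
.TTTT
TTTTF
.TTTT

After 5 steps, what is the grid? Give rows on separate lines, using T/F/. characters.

Step 1: 3 trees catch fire, 1 burn out
  TTT.T
  TTTTT
  T.T.T
  .TTTF
  TTTF.
  .TTTF
Step 2: 4 trees catch fire, 3 burn out
  TTT.T
  TTTTT
  T.T.F
  .TTF.
  TTF..
  .TTF.
Step 3: 4 trees catch fire, 4 burn out
  TTT.T
  TTTTF
  T.T..
  .TF..
  TF...
  .TF..
Step 4: 6 trees catch fire, 4 burn out
  TTT.F
  TTTF.
  T.F..
  .F...
  F....
  .F...
Step 5: 1 trees catch fire, 6 burn out
  TTT..
  TTF..
  T....
  .....
  .....
  .....

TTT..
TTF..
T....
.....
.....
.....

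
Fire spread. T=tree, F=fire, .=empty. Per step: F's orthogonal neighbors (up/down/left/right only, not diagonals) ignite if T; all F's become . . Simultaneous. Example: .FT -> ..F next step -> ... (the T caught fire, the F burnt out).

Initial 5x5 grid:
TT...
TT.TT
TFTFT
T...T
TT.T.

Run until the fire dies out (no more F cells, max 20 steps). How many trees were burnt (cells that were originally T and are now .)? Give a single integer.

Answer: 13

Derivation:
Step 1: +5 fires, +2 burnt (F count now 5)
Step 2: +5 fires, +5 burnt (F count now 5)
Step 3: +2 fires, +5 burnt (F count now 2)
Step 4: +1 fires, +2 burnt (F count now 1)
Step 5: +0 fires, +1 burnt (F count now 0)
Fire out after step 5
Initially T: 14, now '.': 24
Total burnt (originally-T cells now '.'): 13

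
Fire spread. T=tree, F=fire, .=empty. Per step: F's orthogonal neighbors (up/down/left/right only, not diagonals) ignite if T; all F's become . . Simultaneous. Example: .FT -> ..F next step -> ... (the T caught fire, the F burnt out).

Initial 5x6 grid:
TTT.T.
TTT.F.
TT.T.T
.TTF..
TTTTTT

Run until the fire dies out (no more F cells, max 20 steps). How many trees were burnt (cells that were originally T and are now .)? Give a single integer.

Step 1: +4 fires, +2 burnt (F count now 4)
Step 2: +3 fires, +4 burnt (F count now 3)
Step 3: +3 fires, +3 burnt (F count now 3)
Step 4: +3 fires, +3 burnt (F count now 3)
Step 5: +3 fires, +3 burnt (F count now 3)
Step 6: +2 fires, +3 burnt (F count now 2)
Step 7: +0 fires, +2 burnt (F count now 0)
Fire out after step 7
Initially T: 19, now '.': 29
Total burnt (originally-T cells now '.'): 18

Answer: 18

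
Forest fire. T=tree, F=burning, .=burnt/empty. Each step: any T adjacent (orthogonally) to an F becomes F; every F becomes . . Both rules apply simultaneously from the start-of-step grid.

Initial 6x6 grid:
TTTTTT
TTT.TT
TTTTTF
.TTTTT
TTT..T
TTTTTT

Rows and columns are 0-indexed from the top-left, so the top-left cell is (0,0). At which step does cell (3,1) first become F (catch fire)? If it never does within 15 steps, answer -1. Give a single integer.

Step 1: cell (3,1)='T' (+3 fires, +1 burnt)
Step 2: cell (3,1)='T' (+5 fires, +3 burnt)
Step 3: cell (3,1)='T' (+4 fires, +5 burnt)
Step 4: cell (3,1)='T' (+5 fires, +4 burnt)
Step 5: cell (3,1)='F' (+6 fires, +5 burnt)
  -> target ignites at step 5
Step 6: cell (3,1)='.' (+4 fires, +6 burnt)
Step 7: cell (3,1)='.' (+3 fires, +4 burnt)
Step 8: cell (3,1)='.' (+1 fires, +3 burnt)
Step 9: cell (3,1)='.' (+0 fires, +1 burnt)
  fire out at step 9

5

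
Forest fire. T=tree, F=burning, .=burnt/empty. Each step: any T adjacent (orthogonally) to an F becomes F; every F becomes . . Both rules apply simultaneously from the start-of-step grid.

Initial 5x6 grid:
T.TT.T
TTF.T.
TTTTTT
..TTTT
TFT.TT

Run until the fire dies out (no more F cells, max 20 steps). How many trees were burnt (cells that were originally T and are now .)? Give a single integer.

Step 1: +5 fires, +2 burnt (F count now 5)
Step 2: +5 fires, +5 burnt (F count now 5)
Step 3: +4 fires, +5 burnt (F count now 4)
Step 4: +3 fires, +4 burnt (F count now 3)
Step 5: +2 fires, +3 burnt (F count now 2)
Step 6: +1 fires, +2 burnt (F count now 1)
Step 7: +0 fires, +1 burnt (F count now 0)
Fire out after step 7
Initially T: 21, now '.': 29
Total burnt (originally-T cells now '.'): 20

Answer: 20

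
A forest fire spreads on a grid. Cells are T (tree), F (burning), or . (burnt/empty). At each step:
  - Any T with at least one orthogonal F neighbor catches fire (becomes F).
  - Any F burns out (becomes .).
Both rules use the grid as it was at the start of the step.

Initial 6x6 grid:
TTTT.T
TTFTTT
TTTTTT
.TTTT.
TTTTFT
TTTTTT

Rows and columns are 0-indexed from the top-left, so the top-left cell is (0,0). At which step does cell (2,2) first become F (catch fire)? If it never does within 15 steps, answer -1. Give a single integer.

Step 1: cell (2,2)='F' (+8 fires, +2 burnt)
  -> target ignites at step 1
Step 2: cell (2,2)='.' (+12 fires, +8 burnt)
Step 3: cell (2,2)='.' (+7 fires, +12 burnt)
Step 4: cell (2,2)='.' (+3 fires, +7 burnt)
Step 5: cell (2,2)='.' (+1 fires, +3 burnt)
Step 6: cell (2,2)='.' (+0 fires, +1 burnt)
  fire out at step 6

1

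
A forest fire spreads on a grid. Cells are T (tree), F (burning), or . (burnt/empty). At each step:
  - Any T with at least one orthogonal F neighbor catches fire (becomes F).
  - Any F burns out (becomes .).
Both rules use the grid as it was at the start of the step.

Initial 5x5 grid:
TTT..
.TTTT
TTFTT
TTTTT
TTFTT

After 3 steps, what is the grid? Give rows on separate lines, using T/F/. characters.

Step 1: 6 trees catch fire, 2 burn out
  TTT..
  .TFTT
  TF.FT
  TTFTT
  TF.FT
Step 2: 9 trees catch fire, 6 burn out
  TTF..
  .F.FT
  F...F
  TF.FT
  F...F
Step 3: 4 trees catch fire, 9 burn out
  TF...
  ....F
  .....
  F...F
  .....

TF...
....F
.....
F...F
.....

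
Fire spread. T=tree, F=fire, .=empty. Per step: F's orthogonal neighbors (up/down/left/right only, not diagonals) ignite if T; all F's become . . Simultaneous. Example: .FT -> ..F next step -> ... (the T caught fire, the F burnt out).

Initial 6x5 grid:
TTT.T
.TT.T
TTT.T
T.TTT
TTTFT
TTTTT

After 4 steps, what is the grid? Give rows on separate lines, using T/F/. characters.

Step 1: 4 trees catch fire, 1 burn out
  TTT.T
  .TT.T
  TTT.T
  T.TFT
  TTF.F
  TTTFT
Step 2: 5 trees catch fire, 4 burn out
  TTT.T
  .TT.T
  TTT.T
  T.F.F
  TF...
  TTF.F
Step 3: 4 trees catch fire, 5 burn out
  TTT.T
  .TT.T
  TTF.F
  T....
  F....
  TF...
Step 4: 5 trees catch fire, 4 burn out
  TTT.T
  .TF.F
  TF...
  F....
  .....
  F....

TTT.T
.TF.F
TF...
F....
.....
F....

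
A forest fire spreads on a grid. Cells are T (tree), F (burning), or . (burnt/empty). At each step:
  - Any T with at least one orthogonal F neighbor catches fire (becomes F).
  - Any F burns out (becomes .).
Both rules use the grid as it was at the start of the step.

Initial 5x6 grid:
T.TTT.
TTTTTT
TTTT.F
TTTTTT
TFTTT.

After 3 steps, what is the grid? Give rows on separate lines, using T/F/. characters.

Step 1: 5 trees catch fire, 2 burn out
  T.TTT.
  TTTTTF
  TTTT..
  TFTTTF
  F.FTT.
Step 2: 6 trees catch fire, 5 burn out
  T.TTT.
  TTTTF.
  TFTT..
  F.FTF.
  ...FT.
Step 3: 7 trees catch fire, 6 burn out
  T.TTF.
  TFTF..
  F.FT..
  ...F..
  ....F.

T.TTF.
TFTF..
F.FT..
...F..
....F.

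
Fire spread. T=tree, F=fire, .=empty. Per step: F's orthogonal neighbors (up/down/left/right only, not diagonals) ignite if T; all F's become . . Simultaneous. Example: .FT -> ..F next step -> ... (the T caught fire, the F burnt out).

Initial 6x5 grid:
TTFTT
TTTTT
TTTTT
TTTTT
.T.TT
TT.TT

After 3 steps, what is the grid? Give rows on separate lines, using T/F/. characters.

Step 1: 3 trees catch fire, 1 burn out
  TF.FT
  TTFTT
  TTTTT
  TTTTT
  .T.TT
  TT.TT
Step 2: 5 trees catch fire, 3 burn out
  F...F
  TF.FT
  TTFTT
  TTTTT
  .T.TT
  TT.TT
Step 3: 5 trees catch fire, 5 burn out
  .....
  F...F
  TF.FT
  TTFTT
  .T.TT
  TT.TT

.....
F...F
TF.FT
TTFTT
.T.TT
TT.TT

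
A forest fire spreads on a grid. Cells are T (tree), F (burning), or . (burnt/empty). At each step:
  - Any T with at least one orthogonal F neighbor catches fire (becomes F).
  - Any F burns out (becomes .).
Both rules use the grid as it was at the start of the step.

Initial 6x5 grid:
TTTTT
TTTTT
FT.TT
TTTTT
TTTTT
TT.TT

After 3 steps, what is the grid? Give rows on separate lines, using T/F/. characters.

Step 1: 3 trees catch fire, 1 burn out
  TTTTT
  FTTTT
  .F.TT
  FTTTT
  TTTTT
  TT.TT
Step 2: 4 trees catch fire, 3 burn out
  FTTTT
  .FTTT
  ...TT
  .FTTT
  FTTTT
  TT.TT
Step 3: 5 trees catch fire, 4 burn out
  .FTTT
  ..FTT
  ...TT
  ..FTT
  .FTTT
  FT.TT

.FTTT
..FTT
...TT
..FTT
.FTTT
FT.TT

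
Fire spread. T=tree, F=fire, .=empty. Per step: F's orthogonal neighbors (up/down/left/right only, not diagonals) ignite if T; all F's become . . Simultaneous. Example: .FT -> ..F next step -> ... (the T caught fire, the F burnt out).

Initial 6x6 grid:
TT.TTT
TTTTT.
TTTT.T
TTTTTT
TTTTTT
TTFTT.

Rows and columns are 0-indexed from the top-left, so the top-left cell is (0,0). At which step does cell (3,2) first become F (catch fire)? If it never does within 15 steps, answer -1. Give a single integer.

Step 1: cell (3,2)='T' (+3 fires, +1 burnt)
Step 2: cell (3,2)='F' (+5 fires, +3 burnt)
  -> target ignites at step 2
Step 3: cell (3,2)='.' (+5 fires, +5 burnt)
Step 4: cell (3,2)='.' (+6 fires, +5 burnt)
Step 5: cell (3,2)='.' (+4 fires, +6 burnt)
Step 6: cell (3,2)='.' (+5 fires, +4 burnt)
Step 7: cell (3,2)='.' (+2 fires, +5 burnt)
Step 8: cell (3,2)='.' (+1 fires, +2 burnt)
Step 9: cell (3,2)='.' (+0 fires, +1 burnt)
  fire out at step 9

2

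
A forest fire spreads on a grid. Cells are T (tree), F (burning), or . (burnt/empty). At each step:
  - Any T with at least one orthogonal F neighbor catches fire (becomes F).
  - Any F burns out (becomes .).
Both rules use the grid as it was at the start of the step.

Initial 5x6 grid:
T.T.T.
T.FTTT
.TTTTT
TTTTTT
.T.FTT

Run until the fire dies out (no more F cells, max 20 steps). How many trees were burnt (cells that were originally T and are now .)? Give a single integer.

Answer: 19

Derivation:
Step 1: +5 fires, +2 burnt (F count now 5)
Step 2: +6 fires, +5 burnt (F count now 6)
Step 3: +5 fires, +6 burnt (F count now 5)
Step 4: +3 fires, +5 burnt (F count now 3)
Step 5: +0 fires, +3 burnt (F count now 0)
Fire out after step 5
Initially T: 21, now '.': 28
Total burnt (originally-T cells now '.'): 19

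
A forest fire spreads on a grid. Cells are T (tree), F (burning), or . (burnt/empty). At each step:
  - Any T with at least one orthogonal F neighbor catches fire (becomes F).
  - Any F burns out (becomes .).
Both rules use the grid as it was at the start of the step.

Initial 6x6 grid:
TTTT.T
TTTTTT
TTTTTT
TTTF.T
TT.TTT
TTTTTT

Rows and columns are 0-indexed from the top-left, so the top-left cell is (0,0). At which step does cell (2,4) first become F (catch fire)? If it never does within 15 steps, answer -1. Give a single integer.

Step 1: cell (2,4)='T' (+3 fires, +1 burnt)
Step 2: cell (2,4)='F' (+6 fires, +3 burnt)
  -> target ignites at step 2
Step 3: cell (2,4)='.' (+10 fires, +6 burnt)
Step 4: cell (2,4)='.' (+8 fires, +10 burnt)
Step 5: cell (2,4)='.' (+4 fires, +8 burnt)
Step 6: cell (2,4)='.' (+1 fires, +4 burnt)
Step 7: cell (2,4)='.' (+0 fires, +1 burnt)
  fire out at step 7

2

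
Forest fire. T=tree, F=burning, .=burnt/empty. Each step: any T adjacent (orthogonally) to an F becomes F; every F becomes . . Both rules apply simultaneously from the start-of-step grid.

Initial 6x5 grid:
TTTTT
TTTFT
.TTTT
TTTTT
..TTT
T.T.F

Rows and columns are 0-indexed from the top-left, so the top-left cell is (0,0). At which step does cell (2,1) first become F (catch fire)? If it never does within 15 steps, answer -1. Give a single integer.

Step 1: cell (2,1)='T' (+5 fires, +2 burnt)
Step 2: cell (2,1)='T' (+8 fires, +5 burnt)
Step 3: cell (2,1)='F' (+5 fires, +8 burnt)
  -> target ignites at step 3
Step 4: cell (2,1)='.' (+3 fires, +5 burnt)
Step 5: cell (2,1)='.' (+1 fires, +3 burnt)
Step 6: cell (2,1)='.' (+0 fires, +1 burnt)
  fire out at step 6

3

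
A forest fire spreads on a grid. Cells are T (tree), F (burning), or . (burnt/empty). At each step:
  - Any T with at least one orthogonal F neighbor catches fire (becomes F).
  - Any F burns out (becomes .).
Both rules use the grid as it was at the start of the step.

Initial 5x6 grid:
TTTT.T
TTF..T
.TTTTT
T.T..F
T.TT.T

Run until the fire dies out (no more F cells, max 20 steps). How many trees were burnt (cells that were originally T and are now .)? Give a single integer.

Step 1: +5 fires, +2 burnt (F count now 5)
Step 2: +8 fires, +5 burnt (F count now 8)
Step 3: +3 fires, +8 burnt (F count now 3)
Step 4: +1 fires, +3 burnt (F count now 1)
Step 5: +0 fires, +1 burnt (F count now 0)
Fire out after step 5
Initially T: 19, now '.': 28
Total burnt (originally-T cells now '.'): 17

Answer: 17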